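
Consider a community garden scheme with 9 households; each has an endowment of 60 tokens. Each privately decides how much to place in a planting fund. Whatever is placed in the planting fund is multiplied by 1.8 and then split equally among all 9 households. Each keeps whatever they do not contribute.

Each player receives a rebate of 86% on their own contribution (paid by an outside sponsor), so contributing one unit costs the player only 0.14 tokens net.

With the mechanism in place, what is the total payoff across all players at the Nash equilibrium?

With the mechanism, a contributed unit returns (1.8/9) / 0.14 = 1.4286 per unit of net cost to the contributor — now above 1 — so contributing fully is weakly dominant for every player.
At the Nash equilibrium everyone contributes 60. Group total payoff = 9 × (60 × 0.86 + 1.8 × 60) = 1436.40.

1436.40 tokens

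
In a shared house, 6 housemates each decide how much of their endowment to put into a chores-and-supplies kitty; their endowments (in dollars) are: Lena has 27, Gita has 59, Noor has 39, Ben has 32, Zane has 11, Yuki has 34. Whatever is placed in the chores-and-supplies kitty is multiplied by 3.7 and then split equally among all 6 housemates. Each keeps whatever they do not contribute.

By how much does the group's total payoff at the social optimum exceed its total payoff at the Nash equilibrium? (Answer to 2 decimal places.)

The private return per contributed unit is 3.7/6 = 0.6167 < 1 for every player regardless of endowment, so the Nash equilibrium is zero contribution and the group total is Σ E_j = 27 + 59 + 39 + 32 + 11 + 34 = 202.
Each contributed unit returns 3.700 to the group, so the social optimum is full contribution by everyone: group total = 3.700 × 202 = 747.40.
Efficiency loss = (3.700 − 1) × 202 = 545.40.

545.40 dollars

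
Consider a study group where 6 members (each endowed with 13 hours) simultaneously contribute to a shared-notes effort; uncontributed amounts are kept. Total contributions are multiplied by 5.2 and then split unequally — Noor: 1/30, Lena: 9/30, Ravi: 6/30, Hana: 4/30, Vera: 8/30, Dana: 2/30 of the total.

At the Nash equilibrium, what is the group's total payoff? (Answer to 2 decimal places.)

241.80 hours

Each unit j contributes comes back to j as 5.2 × (j's share), so j prefers to contribute only if that share exceeds 1/5.2 = 0.1923; otherwise keeping the unit dominates.
Lena, Ravi and Vera clear that bar, contributing 13 each; the remaining 3 contribute 0. Total contributed: 39.
The shared-notes effort pays out 5.2 × 39 = 202.80 in total (split across the unequal shares, but the aggregate is all that matters for the group sum).
The 3 free-riders keep 13 each, adding 39. Group total = 39 + 202.80 = 241.80.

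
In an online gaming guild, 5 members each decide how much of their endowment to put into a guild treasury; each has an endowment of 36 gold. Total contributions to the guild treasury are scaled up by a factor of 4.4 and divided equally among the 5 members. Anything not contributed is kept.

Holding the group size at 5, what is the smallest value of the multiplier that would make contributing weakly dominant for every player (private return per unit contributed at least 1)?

A contributed unit returns (multiplier)/5 to its contributor.
This reaches 1 exactly when the multiplier is 5.

5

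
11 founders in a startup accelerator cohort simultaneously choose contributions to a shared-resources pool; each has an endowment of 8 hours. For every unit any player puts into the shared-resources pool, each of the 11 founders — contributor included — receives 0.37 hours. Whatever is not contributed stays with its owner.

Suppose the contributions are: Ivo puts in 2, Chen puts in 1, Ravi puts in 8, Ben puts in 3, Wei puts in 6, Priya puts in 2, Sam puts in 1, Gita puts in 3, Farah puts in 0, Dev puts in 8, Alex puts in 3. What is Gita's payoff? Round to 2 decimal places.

18.69 hours

Total contributed: 2 + 1 + 8 + 3 + 6 + 2 + 1 + 3 + 0 + 8 + 3 = 37.
Each receives 0.37 × 37 = 13.69 from the shared-resources pool.
Gita keeps 8 − 3 = 5, so Gita's payoff is 5 + 13.69 = 18.69.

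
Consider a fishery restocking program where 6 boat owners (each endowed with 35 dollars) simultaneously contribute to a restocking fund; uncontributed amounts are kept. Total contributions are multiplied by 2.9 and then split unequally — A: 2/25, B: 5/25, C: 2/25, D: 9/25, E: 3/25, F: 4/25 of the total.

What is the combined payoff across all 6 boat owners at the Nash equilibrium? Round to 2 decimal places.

276.50 dollars

Each unit j contributes comes back to j as 2.9 × (j's share), so j prefers to contribute only if that share exceeds 1/2.9 = 0.3448; otherwise keeping the unit dominates.
D alone (share 9/25) is above the threshold, contributing 35; the remaining 5 contribute 0. Total contributed: 35.
The restocking fund pays out 2.9 × 35 = 101.50 in total (split across the unequal shares, but the aggregate is all that matters for the group sum).
The 5 free-riders keep 35 each, adding 175. Group total = 175 + 101.50 = 276.50.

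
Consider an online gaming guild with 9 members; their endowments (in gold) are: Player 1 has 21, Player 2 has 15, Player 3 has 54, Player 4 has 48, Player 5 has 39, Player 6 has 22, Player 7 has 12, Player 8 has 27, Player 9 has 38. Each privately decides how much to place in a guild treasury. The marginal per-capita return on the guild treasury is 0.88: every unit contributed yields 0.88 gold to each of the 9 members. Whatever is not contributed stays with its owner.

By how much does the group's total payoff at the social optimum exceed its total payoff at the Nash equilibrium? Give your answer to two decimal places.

1909.92 gold

The private return per contributed unit is 0.88 < 1 for everyone, so the Nash equilibrium is zero contribution and the group total is Σ E_j = 21 + 15 + 54 + 48 + 39 + 22 + 12 + 27 + 38 = 276.
Each contributed unit returns 7.920 to the group, so the social optimum is full contribution by everyone: group total = 7.920 × 276 = 2185.92.
Efficiency loss = (7.920 − 1) × 276 = 1909.92.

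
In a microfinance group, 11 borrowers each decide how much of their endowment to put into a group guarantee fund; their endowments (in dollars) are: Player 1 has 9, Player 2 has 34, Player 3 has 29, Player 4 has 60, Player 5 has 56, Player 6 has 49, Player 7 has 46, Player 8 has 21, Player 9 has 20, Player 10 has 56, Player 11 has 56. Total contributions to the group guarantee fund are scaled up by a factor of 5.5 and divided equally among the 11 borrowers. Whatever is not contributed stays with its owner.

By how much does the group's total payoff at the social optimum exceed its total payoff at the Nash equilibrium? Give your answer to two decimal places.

1962.00 dollars

The private return per contributed unit is 5.5/11 = 0.5000 < 1 for every player regardless of endowment, so the Nash equilibrium is zero contribution and the group total is Σ E_j = 9 + 34 + 29 + 60 + 56 + 49 + 46 + 21 + 20 + 56 + 56 = 436.
Each contributed unit returns 5.500 to the group, so the social optimum is full contribution by everyone: group total = 5.500 × 436 = 2398.00.
Efficiency loss = (5.500 − 1) × 436 = 1962.00.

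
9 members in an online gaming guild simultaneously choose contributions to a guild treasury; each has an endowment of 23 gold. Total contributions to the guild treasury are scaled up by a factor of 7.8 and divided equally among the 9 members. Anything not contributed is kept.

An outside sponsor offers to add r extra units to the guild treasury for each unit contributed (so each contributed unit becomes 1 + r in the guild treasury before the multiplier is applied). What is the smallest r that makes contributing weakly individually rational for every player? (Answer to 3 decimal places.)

0.154

With matching at rate r, one contributed unit becomes (1 + r) in the guild treasury and returns 7.8 × (1 + r) / 9 to the contributor.
Setting this equal to 1: 1 + r = 9/7.8 = 1.1538.
So the minimum matching rate is r = 1.1538 − 1 = 0.154.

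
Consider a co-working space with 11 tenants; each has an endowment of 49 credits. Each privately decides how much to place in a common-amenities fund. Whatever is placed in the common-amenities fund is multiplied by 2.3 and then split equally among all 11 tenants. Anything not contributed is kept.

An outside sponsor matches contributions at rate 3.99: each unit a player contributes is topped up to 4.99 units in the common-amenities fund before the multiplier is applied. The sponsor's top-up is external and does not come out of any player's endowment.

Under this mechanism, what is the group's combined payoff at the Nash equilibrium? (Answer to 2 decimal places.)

The effective private return per unit is now 2.3 × 4.99 / 11 = 1.0434 > 1, so every player's dominant strategy flips to full contribution.
So the Nash equilibrium is full contribution by all 11; the group earns 2.3 × 4.99 × 539 = 6186.10.

6186.10 credits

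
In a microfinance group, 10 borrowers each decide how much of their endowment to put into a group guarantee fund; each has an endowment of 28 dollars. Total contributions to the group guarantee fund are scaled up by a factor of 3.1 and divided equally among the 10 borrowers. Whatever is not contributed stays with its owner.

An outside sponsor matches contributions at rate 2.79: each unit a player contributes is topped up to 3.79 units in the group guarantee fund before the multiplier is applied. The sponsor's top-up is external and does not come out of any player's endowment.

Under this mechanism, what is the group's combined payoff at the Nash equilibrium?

3289.72 dollars

With the mechanism, a contributed unit returns 3.1 × 3.79 / 10 = 1.1749 per unit of net cost to the contributor — now above 1 — so contributing fully is weakly dominant for every player.
So the Nash equilibrium is full contribution by all 10; the group earns 3.1 × 3.79 × 280 = 3289.72.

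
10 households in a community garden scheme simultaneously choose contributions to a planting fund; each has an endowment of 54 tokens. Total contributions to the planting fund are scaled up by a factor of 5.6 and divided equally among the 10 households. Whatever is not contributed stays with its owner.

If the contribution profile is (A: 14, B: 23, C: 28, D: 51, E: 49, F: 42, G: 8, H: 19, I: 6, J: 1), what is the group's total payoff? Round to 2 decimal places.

Total contributed: 14 + 23 + 28 + 51 + 49 + 42 + 8 + 19 + 6 + 1 = 241; total kept: 10 × 54 − 241 = 299.
The planting fund pays out 5.6 × 241 = 1349.60 in aggregate.
Group total = 299 + 1349.60 = 1648.60.

1648.60 tokens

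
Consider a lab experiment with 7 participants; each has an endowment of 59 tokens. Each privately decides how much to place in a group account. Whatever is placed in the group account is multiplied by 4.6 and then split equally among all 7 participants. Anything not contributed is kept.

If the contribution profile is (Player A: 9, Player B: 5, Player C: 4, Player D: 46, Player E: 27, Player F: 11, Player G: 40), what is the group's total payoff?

924.20 tokens

Total contributed: 9 + 5 + 4 + 46 + 27 + 11 + 40 = 142; total kept: 7 × 59 − 142 = 271.
The group account pays out 4.6 × 142 = 653.20 in aggregate.
Group total = 271 + 653.20 = 924.20.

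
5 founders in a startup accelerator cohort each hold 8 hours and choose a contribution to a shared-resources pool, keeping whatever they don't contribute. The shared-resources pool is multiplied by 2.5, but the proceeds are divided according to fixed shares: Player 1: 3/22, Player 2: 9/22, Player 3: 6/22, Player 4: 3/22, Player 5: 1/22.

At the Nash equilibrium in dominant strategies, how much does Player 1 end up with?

10.73 hours

For player j, contributing a unit is worthwhile iff 2.5 × (j's share) ≥ 1, i.e. iff j's share is at least 0.4000.
Player 2 alone (share 9/22) is above the threshold, contributing 8; the remaining 4 contribute 0. Total contributed: 8.
Player 1 keeps 8 and receives 2.5 × 8 × 3/22 = 2.73 from the shared-resources pool, for a payoff of 10.73.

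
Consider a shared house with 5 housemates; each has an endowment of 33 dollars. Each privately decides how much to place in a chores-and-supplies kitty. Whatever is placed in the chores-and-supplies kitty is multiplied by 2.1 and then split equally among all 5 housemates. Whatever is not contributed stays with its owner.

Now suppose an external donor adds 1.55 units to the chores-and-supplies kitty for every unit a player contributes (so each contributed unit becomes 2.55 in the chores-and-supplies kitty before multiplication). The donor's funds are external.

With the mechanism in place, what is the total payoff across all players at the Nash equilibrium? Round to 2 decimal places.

883.58 dollars

The effective private return per unit is now 2.1 × 2.55 / 5 = 1.0710 > 1, so every player's dominant strategy flips to full contribution.
At the Nash equilibrium everyone contributes 33. Group total payoff = 2.1 × 2.55 × 165 = 883.58.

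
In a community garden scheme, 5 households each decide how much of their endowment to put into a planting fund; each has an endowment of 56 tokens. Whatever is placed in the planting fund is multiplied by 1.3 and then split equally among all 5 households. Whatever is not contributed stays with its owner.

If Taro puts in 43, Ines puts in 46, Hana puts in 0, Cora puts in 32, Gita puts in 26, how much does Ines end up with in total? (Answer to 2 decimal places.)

48.22 tokens

Total contributed: 43 + 46 + 0 + 32 + 26 = 147.
Each receives 1.3 × 147 / 5 = 38.22 from the planting fund.
Ines keeps 56 − 46 = 10, so Ines's payoff is 10 + 38.22 = 48.22.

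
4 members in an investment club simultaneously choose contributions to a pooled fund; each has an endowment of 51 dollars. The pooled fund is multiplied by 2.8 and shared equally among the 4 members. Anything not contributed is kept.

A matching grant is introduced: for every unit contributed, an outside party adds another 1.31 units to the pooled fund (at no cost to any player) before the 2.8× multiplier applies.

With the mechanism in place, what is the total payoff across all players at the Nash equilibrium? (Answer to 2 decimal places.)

The effective private return per unit is now 2.8 × 2.31 / 4 = 1.6170 > 1, so every player's dominant strategy flips to full contribution.
At the Nash equilibrium everyone contributes 51. Group total payoff = 2.8 × 2.31 × 204 = 1319.47.

1319.47 dollars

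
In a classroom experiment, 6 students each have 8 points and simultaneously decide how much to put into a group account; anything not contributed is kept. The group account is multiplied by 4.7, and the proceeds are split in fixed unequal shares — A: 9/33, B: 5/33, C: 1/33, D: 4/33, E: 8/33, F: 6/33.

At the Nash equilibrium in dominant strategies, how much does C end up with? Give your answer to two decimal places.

10.28 points

Each unit j contributes comes back to j as 4.7 × (j's share), so j prefers to contribute only if that share exceeds 1/4.7 = 0.2128; otherwise keeping the unit dominates.
The shares above 0.2128 belong to A and E, contributing 8 each; the remaining 4 contribute 0. Total contributed: 16.
C keeps 8 and receives 4.7 × 16 × 1/33 = 2.28 from the group account, for a payoff of 10.28.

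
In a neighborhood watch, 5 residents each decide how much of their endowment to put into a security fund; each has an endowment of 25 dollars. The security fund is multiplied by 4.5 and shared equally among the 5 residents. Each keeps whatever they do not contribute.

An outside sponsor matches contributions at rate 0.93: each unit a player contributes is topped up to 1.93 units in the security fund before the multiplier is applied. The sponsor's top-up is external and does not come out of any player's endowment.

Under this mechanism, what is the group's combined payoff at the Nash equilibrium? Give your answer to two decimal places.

1085.63 dollars

Under the mechanism each unit contributed yields 4.5 × 1.93 / 5 = 1.7370 back to its contributor per unit of net cost, which exceeds 1, making full contribution the dominant choice for everyone.
So the Nash equilibrium is full contribution by all 5; the group earns 4.5 × 1.93 × 125 = 1085.63.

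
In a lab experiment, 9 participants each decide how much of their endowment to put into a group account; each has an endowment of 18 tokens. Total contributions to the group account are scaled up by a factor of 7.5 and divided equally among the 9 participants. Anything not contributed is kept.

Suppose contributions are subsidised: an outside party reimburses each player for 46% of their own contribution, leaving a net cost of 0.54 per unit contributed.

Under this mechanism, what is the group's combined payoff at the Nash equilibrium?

1289.52 tokens

With the mechanism, a contributed unit returns (7.5/9) / 0.54 = 1.5432 per unit of net cost to the contributor — now above 1 — so contributing fully is weakly dominant for every player.
At the Nash equilibrium everyone contributes 18. Group total payoff = 9 × (18 × 0.46 + 7.5 × 18) = 1289.52.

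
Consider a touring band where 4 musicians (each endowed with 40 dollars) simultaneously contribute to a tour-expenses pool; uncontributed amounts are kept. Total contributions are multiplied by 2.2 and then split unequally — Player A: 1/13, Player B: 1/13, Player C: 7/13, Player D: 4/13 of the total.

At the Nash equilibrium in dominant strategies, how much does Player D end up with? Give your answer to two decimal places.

A player with share s gets back 2.2·s per unit contributed, so full contribution is dominant for anyone with s > 1/2.2 = 0.4545 and zero contribution is dominant for anyone below.
Only Player C (7/13) clears that bar, contributing 40; the remaining 3 contribute 0. Total contributed: 40.
Player D keeps 40 and receives 2.2 × 40 × 4/13 = 27.08 from the tour-expenses pool, for a payoff of 67.08.

67.08 dollars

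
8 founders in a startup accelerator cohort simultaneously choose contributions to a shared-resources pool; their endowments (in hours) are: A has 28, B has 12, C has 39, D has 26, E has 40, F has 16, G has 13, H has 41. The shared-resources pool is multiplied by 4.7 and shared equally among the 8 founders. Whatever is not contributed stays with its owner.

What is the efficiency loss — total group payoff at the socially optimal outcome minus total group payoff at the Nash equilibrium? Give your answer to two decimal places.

795.50 hours

The private return per contributed unit is 4.7/8 = 0.5875 < 1 for every player regardless of endowment, so the Nash equilibrium is zero contribution and the group total is Σ E_j = 28 + 12 + 39 + 26 + 40 + 16 + 13 + 41 = 215.
Each contributed unit returns 4.700 to the group, so the social optimum is full contribution by everyone: group total = 4.700 × 215 = 1010.50.
Efficiency loss = (4.700 − 1) × 215 = 795.50.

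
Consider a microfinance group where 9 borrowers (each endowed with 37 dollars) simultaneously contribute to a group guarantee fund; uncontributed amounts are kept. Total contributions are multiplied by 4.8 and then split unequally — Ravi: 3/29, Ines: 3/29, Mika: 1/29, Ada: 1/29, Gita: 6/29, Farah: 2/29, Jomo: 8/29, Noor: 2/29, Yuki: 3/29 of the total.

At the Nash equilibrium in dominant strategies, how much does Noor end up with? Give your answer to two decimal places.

49.25 dollars

For player j, contributing a unit is worthwhile iff 4.8 × (j's share) ≥ 1, i.e. iff j's share is at least 0.2083.
The only share above 0.2083 is Jomo's 8/29, contributing 37; the remaining 8 contribute 0. Total contributed: 37.
Noor keeps 37 and receives 4.8 × 37 × 2/29 = 12.25 from the group guarantee fund, for a payoff of 49.25.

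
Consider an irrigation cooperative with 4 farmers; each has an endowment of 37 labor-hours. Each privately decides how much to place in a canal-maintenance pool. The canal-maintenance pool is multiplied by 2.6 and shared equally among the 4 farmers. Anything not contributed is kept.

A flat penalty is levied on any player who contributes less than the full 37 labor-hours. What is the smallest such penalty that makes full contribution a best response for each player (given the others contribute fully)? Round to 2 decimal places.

Given the others contribute fully, the best deviation is to contribute 0 (any partial contribution still incurs the fine and gives up units whose private return 0.6500 is below 1).
Deviating from 37 to 0 saves 37 labor-hours but forfeits the deviator's share of the drop in the canal-maintenance pool: 2.6/4 × 37 = 24.05.
So the deviation gain is 37 − 24.05 = 12.95, and the fine must be at least 12.95 labor-hours to wipe it out.

12.95 labor-hours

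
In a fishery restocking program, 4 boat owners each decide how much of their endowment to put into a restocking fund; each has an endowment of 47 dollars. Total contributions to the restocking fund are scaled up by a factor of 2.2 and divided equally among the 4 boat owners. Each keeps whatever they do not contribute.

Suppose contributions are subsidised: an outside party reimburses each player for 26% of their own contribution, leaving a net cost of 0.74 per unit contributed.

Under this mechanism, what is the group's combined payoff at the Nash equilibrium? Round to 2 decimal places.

The effective private return is (2.2/4) / 0.74 = 0.7432, which is still under 1, so the mechanism doesn't change anyone's dominant strategy: zero contribution.
At the Nash equilibrium no one contributes; group total payoff = 4 × 47 = 188.

188.00 dollars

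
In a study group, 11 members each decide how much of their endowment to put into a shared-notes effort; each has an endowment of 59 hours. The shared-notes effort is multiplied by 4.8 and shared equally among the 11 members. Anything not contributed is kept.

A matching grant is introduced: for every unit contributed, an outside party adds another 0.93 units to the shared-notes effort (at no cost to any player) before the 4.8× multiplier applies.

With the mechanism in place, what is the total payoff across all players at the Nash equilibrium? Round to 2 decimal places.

649.00 hours

With the mechanism, a contributed unit returns 4.8 × 1.93 / 11 = 0.8422 per unit of net cost — still below 1 — so contributing 0 remains dominant for every player.
Everyone keeps their endowment and the group total is 11 × 59 = 649.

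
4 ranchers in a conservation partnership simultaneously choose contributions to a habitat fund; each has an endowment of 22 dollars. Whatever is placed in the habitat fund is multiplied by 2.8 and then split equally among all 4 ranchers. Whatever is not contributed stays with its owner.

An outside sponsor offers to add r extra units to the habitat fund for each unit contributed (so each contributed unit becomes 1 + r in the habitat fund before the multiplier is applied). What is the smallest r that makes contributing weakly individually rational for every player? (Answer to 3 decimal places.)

With matching at rate r, one contributed unit becomes (1 + r) in the habitat fund and returns 2.8 × (1 + r) / 4 to the contributor.
Setting this equal to 1: 1 + r = 4/2.8 = 1.4286.
So the minimum matching rate is r = 1.4286 − 1 = 0.429.

0.429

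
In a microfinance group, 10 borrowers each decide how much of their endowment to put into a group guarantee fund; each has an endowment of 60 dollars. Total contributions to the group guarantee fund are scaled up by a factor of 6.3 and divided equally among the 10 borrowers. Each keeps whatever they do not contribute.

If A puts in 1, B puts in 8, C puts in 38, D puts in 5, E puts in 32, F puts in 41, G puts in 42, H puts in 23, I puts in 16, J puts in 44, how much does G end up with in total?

Total contributed: 1 + 8 + 38 + 5 + 32 + 41 + 42 + 23 + 16 + 44 = 250.
Each receives 6.3 × 250 / 10 = 157.50 from the group guarantee fund.
G keeps 60 − 42 = 18, so G's payoff is 18 + 157.50 = 175.50.

175.50 dollars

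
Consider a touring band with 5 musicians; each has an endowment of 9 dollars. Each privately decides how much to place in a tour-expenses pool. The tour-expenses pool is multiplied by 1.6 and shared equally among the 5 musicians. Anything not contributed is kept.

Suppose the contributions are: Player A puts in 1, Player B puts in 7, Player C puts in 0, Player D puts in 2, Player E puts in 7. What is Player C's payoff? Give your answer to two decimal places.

Total contributed: 1 + 7 + 0 + 2 + 7 = 17.
Each receives 1.6 × 17 / 5 = 5.44 from the tour-expenses pool.
Player C keeps 9 − 0 = 9, so Player C's payoff is 9 + 5.44 = 14.44.

14.44 dollars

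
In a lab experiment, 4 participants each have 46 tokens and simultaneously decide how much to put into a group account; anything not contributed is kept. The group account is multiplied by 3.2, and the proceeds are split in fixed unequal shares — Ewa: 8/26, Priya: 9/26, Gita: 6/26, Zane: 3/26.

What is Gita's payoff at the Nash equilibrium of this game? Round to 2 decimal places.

79.97 tokens

For player j, contributing a unit is worthwhile iff 3.2 × (j's share) ≥ 1, i.e. iff j's share is at least 0.3125.
The only share above 0.3125 is Priya's 9/26, contributing 46; the remaining 3 contribute 0. Total contributed: 46.
Gita keeps 46 and receives 3.2 × 46 × 6/26 = 33.97 from the group account, for a payoff of 79.97.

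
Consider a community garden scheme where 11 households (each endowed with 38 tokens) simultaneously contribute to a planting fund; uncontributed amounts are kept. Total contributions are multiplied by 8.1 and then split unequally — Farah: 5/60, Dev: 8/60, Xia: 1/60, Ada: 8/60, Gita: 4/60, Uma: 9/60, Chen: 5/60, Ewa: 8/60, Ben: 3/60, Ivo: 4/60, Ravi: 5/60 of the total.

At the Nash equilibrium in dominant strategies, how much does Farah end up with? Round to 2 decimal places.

140.60 tokens

Player j's private return per contributed unit is 8.1 × (j's share). Contributing is weakly dominant for j when that share is at least 1/8.1 = 0.1235, and contributing 0 is dominant otherwise.
Dev, Ada, Uma and Ewa clear that bar, contributing 38 each; the remaining 7 contribute 0. Total contributed: 152.
Farah keeps 38 and receives 8.1 × 152 × 5/60 = 102.60 from the planting fund, for a payoff of 140.60.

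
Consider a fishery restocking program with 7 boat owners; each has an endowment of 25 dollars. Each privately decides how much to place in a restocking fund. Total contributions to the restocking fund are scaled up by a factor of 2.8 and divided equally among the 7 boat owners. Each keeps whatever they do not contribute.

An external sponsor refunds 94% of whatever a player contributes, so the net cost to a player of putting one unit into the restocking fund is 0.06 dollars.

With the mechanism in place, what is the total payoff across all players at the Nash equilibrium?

The effective private return per unit is now (2.8/7) / 0.06 = 6.6667 > 1, so every player's dominant strategy flips to full contribution.
So the Nash equilibrium is full contribution by all 7; the group earns 7 × (25 × 0.94 + 2.8 × 25) = 654.50.

654.50 dollars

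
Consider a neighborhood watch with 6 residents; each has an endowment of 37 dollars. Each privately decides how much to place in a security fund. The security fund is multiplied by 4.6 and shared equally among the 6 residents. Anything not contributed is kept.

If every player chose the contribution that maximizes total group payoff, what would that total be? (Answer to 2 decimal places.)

Each contributed unit returns 4.600 to the group as a whole (0.7667 to each of 6 players), which exceeds 1, so the social optimum is full contribution: group total = 4.600 × 222 = 1021.20.

1021.20 dollars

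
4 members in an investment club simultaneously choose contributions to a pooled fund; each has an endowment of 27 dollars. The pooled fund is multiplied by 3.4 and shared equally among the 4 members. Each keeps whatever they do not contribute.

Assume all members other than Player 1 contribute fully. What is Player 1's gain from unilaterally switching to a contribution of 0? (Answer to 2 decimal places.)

4.05 dollars

Switching from a contribution of 27 to 0 lets Player 1 keep an extra 27 dollars, but lowers the pooled fund by 27, which costs Player 1 their own share of that drop: 3.4/4 × 27 = 22.95.
Net gain = 27 − 22.95 = 4.05. The private return per contributed unit (0.8500) is below 1, so free-riding is indeed the best response regardless of what the others do.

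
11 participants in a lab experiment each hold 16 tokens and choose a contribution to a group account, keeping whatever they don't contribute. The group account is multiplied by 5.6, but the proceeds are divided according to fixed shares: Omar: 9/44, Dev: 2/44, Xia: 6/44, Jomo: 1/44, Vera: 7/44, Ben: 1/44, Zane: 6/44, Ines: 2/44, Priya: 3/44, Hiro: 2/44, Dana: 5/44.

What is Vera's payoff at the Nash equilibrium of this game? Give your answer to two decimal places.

Player j's private return per contributed unit is 5.6 × (j's share). Contributing is weakly dominant for j when that share is at least 1/5.6 = 0.1786, and contributing 0 is dominant otherwise.
The only share above 0.1786 is Omar's 9/44, contributing 16; the remaining 10 contribute 0. Total contributed: 16.
Vera keeps 16 and receives 5.6 × 16 × 7/44 = 14.25 from the group account, for a payoff of 30.25.

30.25 tokens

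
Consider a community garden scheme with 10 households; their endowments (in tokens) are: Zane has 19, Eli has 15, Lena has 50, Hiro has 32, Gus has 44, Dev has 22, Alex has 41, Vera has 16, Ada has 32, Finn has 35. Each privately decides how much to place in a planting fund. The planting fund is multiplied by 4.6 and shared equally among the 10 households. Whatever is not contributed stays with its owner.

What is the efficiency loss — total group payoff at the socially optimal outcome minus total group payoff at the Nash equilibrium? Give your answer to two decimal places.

The private return per contributed unit is 4.6/10 = 0.4600 < 1 for every player regardless of endowment, so the Nash equilibrium is zero contribution and the group total is Σ E_j = 19 + 15 + 50 + 32 + 44 + 22 + 41 + 16 + 32 + 35 = 306.
Each contributed unit returns 4.600 to the group, so the social optimum is full contribution by everyone: group total = 4.600 × 306 = 1407.60.
Efficiency loss = (4.600 − 1) × 306 = 1101.60.

1101.60 tokens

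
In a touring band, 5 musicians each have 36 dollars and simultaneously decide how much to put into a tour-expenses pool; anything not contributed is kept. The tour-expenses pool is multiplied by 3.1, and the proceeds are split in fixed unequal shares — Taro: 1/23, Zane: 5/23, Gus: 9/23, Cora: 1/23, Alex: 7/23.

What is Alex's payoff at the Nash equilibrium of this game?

Player j's private return per contributed unit is 3.1 × (j's share). Contributing is weakly dominant for j when that share is at least 1/3.1 = 0.3226, and contributing 0 is dominant otherwise.
Only Gus (9/23) clears that bar, contributing 36; the remaining 4 contribute 0. Total contributed: 36.
Alex keeps 36 and receives 3.1 × 36 × 7/23 = 33.97 from the tour-expenses pool, for a payoff of 69.97.

69.97 dollars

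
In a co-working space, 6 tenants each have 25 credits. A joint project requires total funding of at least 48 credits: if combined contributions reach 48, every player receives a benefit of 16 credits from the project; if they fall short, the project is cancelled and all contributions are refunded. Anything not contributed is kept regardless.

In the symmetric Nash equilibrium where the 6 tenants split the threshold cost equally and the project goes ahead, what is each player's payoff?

33 credits

Equal share of the threshold: 48/6 = 8.
At this profile no one gains by cutting their contribution: any cut drops the total below 48, the project is cancelled, contributions are refunded, and the deviator ends with 25, which is less than 25 − 8 + 16 = 33. Contributing more than 8 just wastes the excess. So contributing exactly 8 is a best response.
Each player's payoff: 25 − 8 + 16 = 33.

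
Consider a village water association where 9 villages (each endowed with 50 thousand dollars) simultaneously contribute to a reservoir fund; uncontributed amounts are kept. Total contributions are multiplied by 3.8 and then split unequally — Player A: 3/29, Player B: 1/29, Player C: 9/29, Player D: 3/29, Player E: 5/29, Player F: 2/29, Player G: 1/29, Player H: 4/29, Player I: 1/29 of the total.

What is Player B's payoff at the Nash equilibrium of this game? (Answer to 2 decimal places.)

56.55 thousand dollars

For player j, contributing a unit is worthwhile iff 3.8 × (j's share) ≥ 1, i.e. iff j's share is at least 0.2632.
Only Player C (9/29) clears that bar, contributing 50; the remaining 8 contribute 0. Total contributed: 50.
Player B keeps 50 and receives 3.8 × 50 × 1/29 = 6.55 from the reservoir fund, for a payoff of 56.55.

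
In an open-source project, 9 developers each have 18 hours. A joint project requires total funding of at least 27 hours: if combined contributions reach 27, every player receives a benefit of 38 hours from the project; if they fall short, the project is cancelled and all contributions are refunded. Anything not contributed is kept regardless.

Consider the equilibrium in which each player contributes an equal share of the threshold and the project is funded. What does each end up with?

53 hours

Equal share of the threshold: 27/9 = 3.
At this profile no one gains by cutting their contribution: any cut drops the total below 27, the project is cancelled, contributions are refunded, and the deviator ends with 18, which is less than 18 − 3 + 38 = 53. Contributing more than 3 just wastes the excess. So contributing exactly 3 is a best response.
Each player's payoff: 18 − 3 + 38 = 53.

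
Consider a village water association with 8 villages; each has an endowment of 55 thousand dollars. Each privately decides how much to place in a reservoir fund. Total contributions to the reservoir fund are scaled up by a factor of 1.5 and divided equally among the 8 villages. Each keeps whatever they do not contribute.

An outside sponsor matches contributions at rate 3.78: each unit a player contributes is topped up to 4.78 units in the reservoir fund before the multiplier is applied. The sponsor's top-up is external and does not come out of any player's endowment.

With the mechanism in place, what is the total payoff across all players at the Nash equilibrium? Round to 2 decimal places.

440.00 thousand dollars

Even with the mechanism, each unit contributed returns only 1.5 × 4.78 / 8 = 0.8963 per unit of net cost, so contributing nothing is still dominant.
Everyone keeps their endowment and the group total is 8 × 55 = 440.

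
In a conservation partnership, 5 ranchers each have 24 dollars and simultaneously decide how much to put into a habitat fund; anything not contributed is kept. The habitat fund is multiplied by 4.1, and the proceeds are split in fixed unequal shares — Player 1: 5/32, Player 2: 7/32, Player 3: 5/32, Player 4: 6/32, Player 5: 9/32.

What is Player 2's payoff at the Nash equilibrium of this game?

45.53 dollars

For player j, contributing a unit is worthwhile iff 4.1 × (j's share) ≥ 1, i.e. iff j's share is at least 0.2439.
The only share above 0.2439 is Player 5's 9/32, contributing 24; the remaining 4 contribute 0. Total contributed: 24.
Player 2 keeps 24 and receives 4.1 × 24 × 7/32 = 21.53 from the habitat fund, for a payoff of 45.53.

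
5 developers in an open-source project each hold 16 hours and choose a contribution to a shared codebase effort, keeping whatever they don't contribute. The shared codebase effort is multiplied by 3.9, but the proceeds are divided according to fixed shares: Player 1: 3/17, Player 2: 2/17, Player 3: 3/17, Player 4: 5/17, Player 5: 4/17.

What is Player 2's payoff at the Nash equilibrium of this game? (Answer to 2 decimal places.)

23.34 hours

A player with share s gets back 3.9·s per unit contributed, so full contribution is dominant for anyone with s > 1/3.9 = 0.2564 and zero contribution is dominant for anyone below.
The only share above 0.2564 is Player 4's 5/17, contributing 16; the remaining 4 contribute 0. Total contributed: 16.
Player 2 keeps 16 and receives 3.9 × 16 × 2/17 = 7.34 from the shared codebase effort, for a payoff of 23.34.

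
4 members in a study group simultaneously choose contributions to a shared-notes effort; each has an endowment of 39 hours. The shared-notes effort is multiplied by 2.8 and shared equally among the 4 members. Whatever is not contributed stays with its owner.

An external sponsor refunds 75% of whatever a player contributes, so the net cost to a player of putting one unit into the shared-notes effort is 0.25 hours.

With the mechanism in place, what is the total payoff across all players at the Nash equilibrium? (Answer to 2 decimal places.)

Under the mechanism each unit contributed yields (2.8/4) / 0.25 = 2.8000 back to its contributor per unit of net cost, which exceeds 1, making full contribution the dominant choice for everyone.
At the Nash equilibrium everyone contributes 39. Group total payoff = 4 × (39 × 0.75 + 2.8 × 39) = 553.80.

553.80 hours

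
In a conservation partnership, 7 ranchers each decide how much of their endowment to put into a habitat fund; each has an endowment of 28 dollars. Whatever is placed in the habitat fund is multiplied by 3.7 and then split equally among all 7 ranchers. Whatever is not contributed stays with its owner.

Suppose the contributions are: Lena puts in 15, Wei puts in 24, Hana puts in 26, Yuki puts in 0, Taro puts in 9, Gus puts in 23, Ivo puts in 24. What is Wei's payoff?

Total contributed: 15 + 24 + 26 + 0 + 9 + 23 + 24 = 121.
Each receives 3.7 × 121 / 7 = 63.96 from the habitat fund.
Wei keeps 28 − 24 = 4, so Wei's payoff is 4 + 63.96 = 67.96.

67.96 dollars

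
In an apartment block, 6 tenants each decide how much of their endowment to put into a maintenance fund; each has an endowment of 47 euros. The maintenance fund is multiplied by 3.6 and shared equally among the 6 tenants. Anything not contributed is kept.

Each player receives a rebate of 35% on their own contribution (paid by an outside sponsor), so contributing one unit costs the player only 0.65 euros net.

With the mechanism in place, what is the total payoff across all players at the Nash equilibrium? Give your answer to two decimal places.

The effective private return is (3.6/6) / 0.65 = 0.9231, which is still under 1, so the mechanism doesn't change anyone's dominant strategy: zero contribution.
Everyone keeps their endowment and the group total is 6 × 47 = 282.

282.00 euros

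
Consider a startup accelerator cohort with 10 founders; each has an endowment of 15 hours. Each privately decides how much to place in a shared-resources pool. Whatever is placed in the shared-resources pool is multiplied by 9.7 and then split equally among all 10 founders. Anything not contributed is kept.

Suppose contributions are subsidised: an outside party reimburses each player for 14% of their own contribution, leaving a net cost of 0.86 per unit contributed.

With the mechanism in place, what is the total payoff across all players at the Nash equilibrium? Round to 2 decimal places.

1476.00 hours

Under the mechanism each unit contributed yields (9.7/10) / 0.86 = 1.1279 back to its contributor per unit of net cost, which exceeds 1, making full contribution the dominant choice for everyone.
At the Nash equilibrium everyone contributes 15. Group total payoff = 10 × (15 × 0.14 + 9.7 × 15) = 1476.00.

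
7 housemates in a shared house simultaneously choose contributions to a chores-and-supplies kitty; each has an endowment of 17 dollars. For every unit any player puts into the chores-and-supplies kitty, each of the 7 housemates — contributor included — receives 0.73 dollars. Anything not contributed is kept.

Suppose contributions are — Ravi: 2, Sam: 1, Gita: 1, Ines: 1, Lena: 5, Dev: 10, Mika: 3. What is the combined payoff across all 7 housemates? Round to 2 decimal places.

213.53 dollars

Total contributed: 2 + 1 + 1 + 1 + 5 + 10 + 3 = 23; total kept: 7 × 17 − 23 = 96.
The chores-and-supplies kitty pays out 0.73 × 7 × 23 = 117.53 in aggregate.
Group total = 96 + 117.53 = 213.53.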